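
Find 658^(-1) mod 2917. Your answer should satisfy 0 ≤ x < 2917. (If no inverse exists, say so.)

Run Euclid on (2917, 658):
2917 = 4×658 + 285
658 = 2×285 + 88
285 = 3×88 + 21
88 = 4×21 + 4
21 = 5×4 + 1
4 = 4×1 + 0
gcd = 1, so the inverse exists. Back-substitute:
1 = 21 − 5·4
1 = −5·88 + 21·21
1 = 21·285 − 68·88
1 = −68·658 + 157·285
1 = 157·2917 − 696·658
So 658·(-696) ≡ 1 (mod 2917), and -696 ≡ 2221 (mod 2917).

2221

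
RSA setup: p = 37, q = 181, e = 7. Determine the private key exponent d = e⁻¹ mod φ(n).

3703

φ(n) = (p−1)(q−1) = 36·180 = 6480.
Need d with 7·d ≡ 1 (mod 6480). Apply the extended Euclidean algorithm:
6480 = 925*7 + 5
7 = 1*5 + 2
5 = 2*2 + 1
2 = 2*1 + 0
Back-substitute:
1 = 5 − 2·2
1 = −2·7 + 3·5
1 = 3·6480 − 2777·7
So 7·(-2777) ≡ 1 (mod 6480), hence d ≡ -2777 ≡ 3703 (mod 6480).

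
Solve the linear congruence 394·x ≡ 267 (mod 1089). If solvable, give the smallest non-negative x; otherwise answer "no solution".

114

First find gcd(394, 1089):
1089 = 2·394 + 301
394 = 1·301 + 93
301 = 3·93 + 22
93 = 4·22 + 5
22 = 4·5 + 2
5 = 2·2 + 1
2 = 2·1 + 0
gcd = 1, so a unique solution mod 1089 exists.
Back-substitute for the Bézout coefficients:
1 = 5 − 2·2
1 = −2·22 + 9·5
1 = 9·93 − 38·22
1 = −38·301 + 123·93
1 = 123·394 − 161·301
1 = −161·1089 + 445·394
So 394·(445) ≡ 1 (mod 1089), giving 394⁻¹ ≡ 445.
x ≡ 394⁻¹·267 ≡ 445·267 ≡ 114 (mod 1089).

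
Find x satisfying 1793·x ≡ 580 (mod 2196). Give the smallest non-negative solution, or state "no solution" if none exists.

First find gcd(1793, 2196):
2196 = 1·1793 + 403
1793 = 4·403 + 181
403 = 2·181 + 41
181 = 4·41 + 17
41 = 2·17 + 7
17 = 2·7 + 3
7 = 2·3 + 1
3 = 3·1 + 0
gcd = 1, so a unique solution mod 2196 exists.
Back-substitute for the Bézout coefficients:
1 = 7 − 2·3
1 = −2·17 + 5·7
1 = 5·41 − 12·17
1 = −12·181 + 53·41
1 = 53·403 − 118·181
1 = −118·1793 + 525·403
1 = 525·2196 − 643·1793
So 1793·(-643) ≡ 1 (mod 2196), giving 1793⁻¹ ≡ 1553.
x ≡ 1793⁻¹·580 ≡ 1553·580 ≡ 380 (mod 2196).

380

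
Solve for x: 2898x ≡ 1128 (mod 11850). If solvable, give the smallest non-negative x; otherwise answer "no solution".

1636

First find gcd(2898, 11850):
11850 = 4*2898 + 258
2898 = 11*258 + 60
258 = 4*60 + 18
60 = 3*18 + 6
18 = 3*6 + 0
gcd = 6 and 6 | 1128, so solutions exist. Divide through by 6: 483x ≡ 188 (mod 1975).
Now find 483⁻¹ mod 1975:
1975 = 4·483 + 43
483 = 11·43 + 10
43 = 4·10 + 3
10 = 3·3 + 1
3 = 3·1 + 0
Back-substitute:
1 = 10 − 3·3
1 = −3·43 + 13·10
1 = 13·483 − 146·43
1 = −146·1975 + 597·483
So 483⁻¹ ≡ 597 (mod 1975).
Then x ≡ 597·188 ≡ 1636 (mod 1975); the smallest non-negative solution is x = 1636.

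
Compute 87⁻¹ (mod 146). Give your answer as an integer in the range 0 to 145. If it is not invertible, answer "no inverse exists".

47

gcd(146, 87) by repeated division:
146 = 1×87 + 59
87 = 1×59 + 28
59 = 2×28 + 3
28 = 9×3 + 1
3 = 3×1 + 0
The gcd is 1. Working backward:
1 = 28 − 9·3
1 = −9·59 + 19·28
1 = 19·87 − 28·59
1 = −28·146 + 47·87
So 87·47 ≡ 1 (mod 146).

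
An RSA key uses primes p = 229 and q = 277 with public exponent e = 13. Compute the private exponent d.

φ(n) = (p−1)(q−1) = 228·276 = 62928.
Need d with 13·d ≡ 1 (mod 62928). Apply the extended Euclidean algorithm:
62928 = 4840·13 + 8
13 = 1·8 + 5
8 = 1·5 + 3
5 = 1·3 + 2
3 = 1·2 + 1
2 = 2·1 + 0
Back-substitute:
1 = 3 − 2
1 = −5 + 2·3
1 = 2·8 − 3·5
1 = −3·13 + 5·8
1 = 5·62928 − 24203·13
So 13·(-24203) ≡ 1 (mod 62928), hence d ≡ -24203 ≡ 38725 (mod 62928).

38725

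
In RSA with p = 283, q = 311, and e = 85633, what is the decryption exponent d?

86197

φ(n) = (p−1)(q−1) = 282·310 = 87420.
Need d with 85633·d ≡ 1 (mod 87420). Apply the extended Euclidean algorithm:
87420 = 1×85633 + 1787
85633 = 47×1787 + 1644
1787 = 1×1644 + 143
1644 = 11×143 + 71
143 = 2×71 + 1
71 = 71×1 + 0
Back-substitute:
1 = 143 − 2·71
1 = −2·1644 + 23·143
1 = 23·1787 − 25·1644
1 = −25·85633 + 1198·1787
1 = 1198·87420 − 1223·85633
So 85633·(-1223) ≡ 1 (mod 87420), hence d ≡ -1223 ≡ 86197 (mod 87420).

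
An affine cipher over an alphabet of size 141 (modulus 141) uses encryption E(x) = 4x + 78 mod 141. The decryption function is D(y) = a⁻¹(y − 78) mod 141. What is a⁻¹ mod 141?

106

Run Euclid on (141, 4):
141 = 35*4 + 1
4 = 4*1 + 0
Since gcd(4, 141) = 1, back-substitute to write 1 as a combination:
1 = 141 − 35·4
So 4·(-35) ≡ 1 (mod 141), and -35 ≡ 106 (mod 141).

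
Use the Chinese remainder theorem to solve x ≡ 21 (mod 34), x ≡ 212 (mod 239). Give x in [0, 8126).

3319

Write x = 21 + 34·k. Then 34·k ≡ 212 − 21 ≡ 191 (mod 239).
Need 34⁻¹ mod 239. Extended Euclid on (239, 34):
239 = 7×34 + 1
34 = 34×1 + 0
Back-substitute:
1 = 239 − 7·34
34⁻¹ ≡ 232 (mod 239), so k ≡ 232·191 ≡ 97 (mod 239).
x = 21 + 34·97 = 3319.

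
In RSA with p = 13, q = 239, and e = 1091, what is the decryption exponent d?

2267

φ(n) = (p−1)(q−1) = 12·238 = 2856.
Need d with 1091·d ≡ 1 (mod 2856). Apply the extended Euclidean algorithm:
2856 = 2*1091 + 674
1091 = 1*674 + 417
674 = 1*417 + 257
417 = 1*257 + 160
257 = 1*160 + 97
160 = 1*97 + 63
97 = 1*63 + 34
63 = 1*34 + 29
34 = 1*29 + 5
29 = 5*5 + 4
5 = 1*4 + 1
4 = 4*1 + 0
Back-substitute:
1 = 5 − 4
1 = −29 + 6·5
1 = 6·34 − 7·29
1 = −7·63 + 13·34
1 = 13·97 − 20·63
1 = −20·160 + 33·97
1 = 33·257 − 53·160
1 = −53·417 + 86·257
1 = 86·674 − 139·417
1 = −139·1091 + 225·674
1 = 225·2856 − 589·1091
So 1091·(-589) ≡ 1 (mod 2856), hence d ≡ -589 ≡ 2267 (mod 2856).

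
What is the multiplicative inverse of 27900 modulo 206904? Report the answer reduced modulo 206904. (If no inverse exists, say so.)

no inverse exists

Euclidean algorithm on 206904, 27900:
206904 = 7·27900 + 11604
27900 = 2·11604 + 4692
11604 = 2·4692 + 2220
4692 = 2·2220 + 252
2220 = 8·252 + 204
252 = 1·204 + 48
204 = 4·48 + 12
48 = 4·12 + 0
Since gcd = 12 > 1, 27900 is not a unit mod 206904.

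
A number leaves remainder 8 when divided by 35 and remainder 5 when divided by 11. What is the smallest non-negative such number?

148

Write x = 8 + 35·k. Then 35·k ≡ 5 − 8 ≡ 8 (mod 11).
Need 35⁻¹ mod 11. Extended Euclid on (11, 2):
11 = 5*2 + 1
2 = 2*1 + 0
Back-substitute:
1 = 11 − 5·2
35⁻¹ ≡ 6 (mod 11), so k ≡ 6·8 ≡ 4 (mod 11).
x = 8 + 35·4 = 148.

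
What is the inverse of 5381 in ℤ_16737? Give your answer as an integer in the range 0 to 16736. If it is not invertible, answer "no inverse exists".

Extended Euclidean algorithm:
16737 = 3·5381 + 594
5381 = 9·594 + 35
594 = 16·35 + 34
35 = 1·34 + 1
34 = 34·1 + 0
gcd = 1, so the inverse exists. Back-substitute:
1 = 35 − 34
1 = −594 + 17·35
1 = 17·5381 − 154·594
1 = −154·16737 + 479·5381
So 5381·479 ≡ 1 (mod 16737).

479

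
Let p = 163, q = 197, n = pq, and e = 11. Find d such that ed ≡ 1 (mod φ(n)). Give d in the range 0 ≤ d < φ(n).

25979

φ(n) = (p−1)(q−1) = 162·196 = 31752.
Need d with 11·d ≡ 1 (mod 31752). Apply the extended Euclidean algorithm:
31752 = 2886·11 + 6
11 = 1·6 + 5
6 = 1·5 + 1
5 = 5·1 + 0
Back-substitute:
1 = 6 − 5
1 = −11 + 2·6
1 = 2·31752 − 5773·11
So 11·(-5773) ≡ 1 (mod 31752), hence d ≡ -5773 ≡ 25979 (mod 31752).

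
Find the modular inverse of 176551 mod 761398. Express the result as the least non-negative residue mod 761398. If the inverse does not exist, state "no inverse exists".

Apply the Euclidean algorithm to 761398 and 176551:
761398 = 4·176551 + 55194
176551 = 3·55194 + 10969
55194 = 5·10969 + 349
10969 = 31·349 + 150
349 = 2·150 + 49
150 = 3·49 + 3
49 = 16·3 + 1
3 = 3·1 + 0
Since gcd(176551, 761398) = 1, back-substitute to write 1 as a combination:
1 = 49 − 16·3
1 = −16·150 + 49·49
1 = 49·349 − 114·150
1 = −114·10969 + 3583·349
1 = 3583·55194 − 18029·10969
1 = −18029·176551 + 57670·55194
1 = 57670·761398 − 248709·176551
So 176551·(-248709) ≡ 1 (mod 761398), and -248709 ≡ 512689 (mod 761398).

512689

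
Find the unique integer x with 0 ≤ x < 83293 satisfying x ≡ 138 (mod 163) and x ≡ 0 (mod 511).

56210

Write x = 138 + 163·k. Then 163·k ≡ 0 − 138 ≡ 373 (mod 511).
Need 163⁻¹ mod 511. Extended Euclid on (511, 163):
511 = 3·163 + 22
163 = 7·22 + 9
22 = 2·9 + 4
9 = 2·4 + 1
4 = 4·1 + 0
Back-substitute:
1 = 9 − 2·4
1 = −2·22 + 5·9
1 = 5·163 − 37·22
1 = −37·511 + 116·163
163⁻¹ ≡ 116 (mod 511), so k ≡ 116·373 ≡ 344 (mod 511).
x = 138 + 163·344 = 56210.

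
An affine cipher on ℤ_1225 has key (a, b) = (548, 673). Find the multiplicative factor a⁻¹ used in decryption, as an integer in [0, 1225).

1187

Apply the Euclidean algorithm to 1225 and 548:
1225 = 2·548 + 129
548 = 4·129 + 32
129 = 4·32 + 1
32 = 32·1 + 0
The gcd is 1. Working backward:
1 = 129 − 4·32
1 = −4·548 + 17·129
1 = 17·1225 − 38·548
Hence 548⁻¹ ≡ -38 ≡ 1187 (mod 1225).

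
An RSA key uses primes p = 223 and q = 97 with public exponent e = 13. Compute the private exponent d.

8197

φ(n) = (p−1)(q−1) = 222·96 = 21312.
Need d with 13·d ≡ 1 (mod 21312). Apply the extended Euclidean algorithm:
21312 = 1639×13 + 5
13 = 2×5 + 3
5 = 1×3 + 2
3 = 1×2 + 1
2 = 2×1 + 0
Back-substitute:
1 = 3 − 2
1 = −5 + 2·3
1 = 2·13 − 5·5
1 = −5·21312 + 8197·13
So 13·8197 ≡ 1 (mod 21312), hence d = 8197.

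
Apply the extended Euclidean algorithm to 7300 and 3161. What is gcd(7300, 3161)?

1

Euclidean algorithm:
7300 = 2·3161 + 978
3161 = 3·978 + 227
978 = 4·227 + 70
227 = 3·70 + 17
70 = 4·17 + 2
17 = 8·2 + 1
2 = 2·1 + 0
gcd(7300, 3161) = 1.
Back-substituting:
1 = 17 − 8·2
1 = −8·70 + 33·17
1 = 33·227 − 107·70
1 = −107·978 + 461·227
1 = 461·3161 − 1490·978
1 = −1490·7300 + 3441·3161
So 1 = (-1490)·7300 + (3441)·3161.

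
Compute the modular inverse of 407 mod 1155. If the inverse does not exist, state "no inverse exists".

no inverse exists

Euclidean algorithm on 1155, 407:
1155 = 2·407 + 341
407 = 1·341 + 66
341 = 5·66 + 11
66 = 6·11 + 0
Since gcd = 11 > 1, 407 is not a unit mod 1155.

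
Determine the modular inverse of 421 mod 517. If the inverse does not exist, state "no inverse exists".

Apply the Euclidean algorithm to 517 and 421:
517 = 1·421 + 96
421 = 4·96 + 37
96 = 2·37 + 22
37 = 1·22 + 15
22 = 1·15 + 7
15 = 2·7 + 1
7 = 7·1 + 0
The gcd is 1. Working backward:
1 = 15 − 2·7
1 = −2·22 + 3·15
1 = 3·37 − 5·22
1 = −5·96 + 13·37
1 = 13·421 − 57·96
1 = −57·517 + 70·421
So 421·70 ≡ 1 (mod 517).

70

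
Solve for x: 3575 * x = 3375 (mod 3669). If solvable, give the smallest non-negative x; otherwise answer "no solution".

3516

First find gcd(3575, 3669):
3669 = 1×3575 + 94
3575 = 38×94 + 3
94 = 31×3 + 1
3 = 3×1 + 0
gcd = 1, so a unique solution mod 3669 exists.
Back-substitute for the Bézout coefficients:
1 = 94 − 31·3
1 = −31·3575 + 1179·94
1 = 1179·3669 − 1210·3575
So 3575·(-1210) ≡ 1 (mod 3669), giving 3575⁻¹ ≡ 2459.
x ≡ 3575⁻¹·3375 ≡ 2459·3375 ≡ 3516 (mod 3669).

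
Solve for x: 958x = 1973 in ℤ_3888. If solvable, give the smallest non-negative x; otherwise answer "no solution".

no solution

gcd(958, 3888):
3888 = 4×958 + 56
958 = 17×56 + 6
56 = 9×6 + 2
6 = 3×2 + 0
gcd = 2, but 2 ∤ 1973, so the congruence has no solution.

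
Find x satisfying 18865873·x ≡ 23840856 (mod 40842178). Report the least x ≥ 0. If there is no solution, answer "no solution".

92740

First find gcd(18865873, 40842178):
40842178 = 2·18865873 + 3110432
18865873 = 6·3110432 + 203281
3110432 = 15·203281 + 61217
203281 = 3·61217 + 19630
61217 = 3·19630 + 2327
19630 = 8·2327 + 1014
2327 = 2·1014 + 299
1014 = 3·299 + 117
299 = 2·117 + 65
117 = 1·65 + 52
65 = 1·52 + 13
52 = 4·13 + 0
gcd = 13 and 13 | 23840856, so solutions exist. Divide through by 13: 1451221x ≡ 1833912 (mod 3141706).
Now find 1451221⁻¹ mod 3141706:
3141706 = 2×1451221 + 239264
1451221 = 6×239264 + 15637
239264 = 15×15637 + 4709
15637 = 3×4709 + 1510
4709 = 3×1510 + 179
1510 = 8×179 + 78
179 = 2×78 + 23
78 = 3×23 + 9
23 = 2×9 + 5
9 = 1×5 + 4
5 = 1×4 + 1
4 = 4×1 + 0
Back-substitute:
1 = 5 − 4
1 = −9 + 2·5
1 = 2·23 − 5·9
1 = −5·78 + 17·23
1 = 17·179 − 39·78
1 = −39·1510 + 329·179
1 = 329·4709 − 1026·1510
1 = −1026·15637 + 3407·4709
1 = 3407·239264 − 52131·15637
1 = −52131·1451221 + 316193·239264
1 = 316193·3141706 − 684517·1451221
So 1451221·(-684517) ≡ 1 (mod 3141706), i.e. 1451221⁻¹ ≡ 2457189.
Then x ≡ 2457189·1833912 ≡ 92740 (mod 3141706); the smallest non-negative solution is x = 92740.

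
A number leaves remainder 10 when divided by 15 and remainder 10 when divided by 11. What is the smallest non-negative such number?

10

Write x = 10 + 15·k. Then 15·k ≡ 10 − 10 ≡ 0 (mod 11).
Need 15⁻¹ mod 11. Extended Euclid on (11, 4):
11 = 2*4 + 3
4 = 1*3 + 1
3 = 3*1 + 0
Back-substitute:
1 = 4 − 3
1 = −11 + 3·4
15⁻¹ ≡ 3 (mod 11), so k ≡ 3·0 ≡ 0 (mod 11).
x = 10 + 15·0 = 10.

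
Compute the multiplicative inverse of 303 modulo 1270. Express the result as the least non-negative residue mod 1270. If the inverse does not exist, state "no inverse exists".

Run Euclid on (1270, 303):
1270 = 4×303 + 58
303 = 5×58 + 13
58 = 4×13 + 6
13 = 2×6 + 1
6 = 6×1 + 0
gcd = 1, so the inverse exists. Back-substitute:
1 = 13 − 2·6
1 = −2·58 + 9·13
1 = 9·303 − 47·58
1 = −47·1270 + 197·303
So 303·197 ≡ 1 (mod 1270).

197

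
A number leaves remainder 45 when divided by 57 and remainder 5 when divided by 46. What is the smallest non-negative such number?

Write x = 45 + 57·k. Then 57·k ≡ 5 − 45 ≡ 6 (mod 46).
Need 57⁻¹ mod 46. Extended Euclid on (46, 11):
46 = 4*11 + 2
11 = 5*2 + 1
2 = 2*1 + 0
Back-substitute:
1 = 11 − 5·2
1 = −5·46 + 21·11
57⁻¹ ≡ 21 (mod 46), so k ≡ 21·6 ≡ 34 (mod 46).
x = 45 + 57·34 = 1983.

1983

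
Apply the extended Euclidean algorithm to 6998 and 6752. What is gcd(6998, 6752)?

2

Repeated division:
6998 = 1×6752 + 246
6752 = 27×246 + 110
246 = 2×110 + 26
110 = 4×26 + 6
26 = 4×6 + 2
6 = 3×2 + 0
gcd(6998, 6752) = 2.
Express as a combination:
2 = 26 − 4·6
2 = −4·110 + 17·26
2 = 17·246 − 38·110
2 = −38·6752 + 1043·246
2 = 1043·6998 − 1081·6752
So 2 = (1043)·6998 + (-1081)·6752.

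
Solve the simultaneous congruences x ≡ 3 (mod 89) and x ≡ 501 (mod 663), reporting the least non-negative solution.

Write x = 3 + 89·k. Then 89·k ≡ 501 − 3 ≡ 498 (mod 663).
Need 89⁻¹ mod 663. Extended Euclid on (663, 89):
663 = 7×89 + 40
89 = 2×40 + 9
40 = 4×9 + 4
9 = 2×4 + 1
4 = 4×1 + 0
Back-substitute:
1 = 9 − 2·4
1 = −2·40 + 9·9
1 = 9·89 − 20·40
1 = −20·663 + 149·89
89⁻¹ ≡ 149 (mod 663), so k ≡ 149·498 ≡ 609 (mod 663).
x = 3 + 89·609 = 54204.

54204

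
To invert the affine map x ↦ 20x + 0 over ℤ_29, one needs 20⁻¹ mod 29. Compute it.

Run Euclid on (29, 20):
29 = 1·20 + 9
20 = 2·9 + 2
9 = 4·2 + 1
2 = 2·1 + 0
The gcd is 1. Working backward:
1 = 9 − 4·2
1 = −4·20 + 9·9
1 = 9·29 − 13·20
Hence 20⁻¹ ≡ -13 ≡ 16 (mod 29).

16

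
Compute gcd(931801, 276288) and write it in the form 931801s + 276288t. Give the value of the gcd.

Euclidean algorithm:
931801 = 3×276288 + 102937
276288 = 2×102937 + 70414
102937 = 1×70414 + 32523
70414 = 2×32523 + 5368
32523 = 6×5368 + 315
5368 = 17×315 + 13
315 = 24×13 + 3
13 = 4×3 + 1
3 = 3×1 + 0
gcd(931801, 276288) = 1.
Express as a combination:
1 = 13 − 4·3
1 = −4·315 + 97·13
1 = 97·5368 − 1653·315
1 = −1653·32523 + 10015·5368
1 = 10015·70414 − 21683·32523
1 = −21683·102937 + 31698·70414
1 = 31698·276288 − 85079·102937
1 = −85079·931801 + 286935·276288
So 1 = (-85079)·931801 + (286935)·276288.

1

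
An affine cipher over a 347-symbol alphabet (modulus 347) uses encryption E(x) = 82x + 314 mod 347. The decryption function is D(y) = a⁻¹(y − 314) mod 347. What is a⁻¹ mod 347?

Apply the Euclidean algorithm to 347 and 82:
347 = 4*82 + 19
82 = 4*19 + 6
19 = 3*6 + 1
6 = 6*1 + 0
gcd = 1, so the inverse exists. Back-substitute:
1 = 19 − 3·6
1 = −3·82 + 13·19
1 = 13·347 − 55·82
So 82·(-55) ≡ 1 (mod 347), and -55 ≡ 292 (mod 347).

292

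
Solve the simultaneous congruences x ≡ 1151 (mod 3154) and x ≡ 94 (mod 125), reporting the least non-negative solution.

212469

Write x = 1151 + 3154·k. Then 3154·k ≡ 94 − 1151 ≡ 68 (mod 125).
Need 3154⁻¹ mod 125. Extended Euclid on (125, 29):
125 = 4×29 + 9
29 = 3×9 + 2
9 = 4×2 + 1
2 = 2×1 + 0
Back-substitute:
1 = 9 − 4·2
1 = −4·29 + 13·9
1 = 13·125 − 56·29
3154⁻¹ ≡ 69 (mod 125), so k ≡ 69·68 ≡ 67 (mod 125).
x = 1151 + 3154·67 = 212469.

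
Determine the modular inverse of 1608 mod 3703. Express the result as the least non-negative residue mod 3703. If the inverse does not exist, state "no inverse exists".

gcd(3703, 1608) by repeated division:
3703 = 2·1608 + 487
1608 = 3·487 + 147
487 = 3·147 + 46
147 = 3·46 + 9
46 = 5·9 + 1
9 = 9·1 + 0
Since gcd(1608, 3703) = 1, back-substitute to write 1 as a combination:
1 = 46 − 5·9
1 = −5·147 + 16·46
1 = 16·487 − 53·147
1 = −53·1608 + 175·487
1 = 175·3703 − 403·1608
Hence 1608⁻¹ ≡ -403 ≡ 3300 (mod 3703).

3300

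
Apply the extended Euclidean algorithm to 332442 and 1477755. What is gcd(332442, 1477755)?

Euclidean algorithm:
1477755 = 4·332442 + 147987
332442 = 2·147987 + 36468
147987 = 4·36468 + 2115
36468 = 17·2115 + 513
2115 = 4·513 + 63
513 = 8·63 + 9
63 = 7·9 + 0
gcd(332442, 1477755) = 9.
Express as a combination:
9 = 513 − 8·63
9 = −8·2115 + 33·513
9 = 33·36468 − 569·2115
9 = −569·147987 + 2309·36468
9 = 2309·332442 − 5187·147987
9 = −5187·1477755 + 23057·332442
So 9 = (-5187)·1477755 + (23057)·332442.

9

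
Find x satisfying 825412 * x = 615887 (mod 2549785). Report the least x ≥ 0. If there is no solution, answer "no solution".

no solution

gcd(825412, 2549785):
2549785 = 3×825412 + 73549
825412 = 11×73549 + 16373
73549 = 4×16373 + 8057
16373 = 2×8057 + 259
8057 = 31×259 + 28
259 = 9×28 + 7
28 = 4×7 + 0
gcd = 7, but 7 ∤ 615887, so the congruence has no solution.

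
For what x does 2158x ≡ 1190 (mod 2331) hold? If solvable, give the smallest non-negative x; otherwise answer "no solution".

First find gcd(2158, 2331):
2331 = 1×2158 + 173
2158 = 12×173 + 82
173 = 2×82 + 9
82 = 9×9 + 1
9 = 9×1 + 0
gcd = 1, so a unique solution mod 2331 exists.
Back-substitute for the Bézout coefficients:
1 = 82 − 9·9
1 = −9·173 + 19·82
1 = 19·2158 − 237·173
1 = −237·2331 + 256·2158
So 2158·(256) ≡ 1 (mod 2331), giving 2158⁻¹ ≡ 256.
x ≡ 2158⁻¹·1190 ≡ 256·1190 ≡ 1610 (mod 2331).

1610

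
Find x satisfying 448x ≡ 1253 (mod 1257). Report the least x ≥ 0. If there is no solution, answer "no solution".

101

First find gcd(448, 1257):
1257 = 2*448 + 361
448 = 1*361 + 87
361 = 4*87 + 13
87 = 6*13 + 9
13 = 1*9 + 4
9 = 2*4 + 1
4 = 4*1 + 0
gcd = 1, so a unique solution mod 1257 exists.
Back-substitute for the Bézout coefficients:
1 = 9 − 2·4
1 = −2·13 + 3·9
1 = 3·87 − 20·13
1 = −20·361 + 83·87
1 = 83·448 − 103·361
1 = −103·1257 + 289·448
So 448·(289) ≡ 1 (mod 1257), giving 448⁻¹ ≡ 289.
x ≡ 448⁻¹·1253 ≡ 289·1253 ≡ 101 (mod 1257).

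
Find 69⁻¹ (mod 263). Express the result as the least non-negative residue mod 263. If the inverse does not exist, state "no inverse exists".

Apply the Euclidean algorithm to 263 and 69:
263 = 3×69 + 56
69 = 1×56 + 13
56 = 4×13 + 4
13 = 3×4 + 1
4 = 4×1 + 0
The gcd is 1. Working backward:
1 = 13 − 3·4
1 = −3·56 + 13·13
1 = 13·69 − 16·56
1 = −16·263 + 61·69
So 69·61 ≡ 1 (mod 263).

61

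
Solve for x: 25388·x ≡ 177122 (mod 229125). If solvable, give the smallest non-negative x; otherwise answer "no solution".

124894

First find gcd(25388, 229125):
229125 = 9·25388 + 633
25388 = 40·633 + 68
633 = 9·68 + 21
68 = 3·21 + 5
21 = 4·5 + 1
5 = 5·1 + 0
gcd = 1, so a unique solution mod 229125 exists.
Back-substitute for the Bézout coefficients:
1 = 21 − 4·5
1 = −4·68 + 13·21
1 = 13·633 − 121·68
1 = −121·25388 + 4853·633
1 = 4853·229125 − 43798·25388
So 25388·(-43798) ≡ 1 (mod 229125), giving 25388⁻¹ ≡ 185327.
x ≡ 25388⁻¹·177122 ≡ 185327·177122 ≡ 124894 (mod 229125).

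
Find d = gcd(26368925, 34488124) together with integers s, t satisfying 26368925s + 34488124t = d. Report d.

Repeated division:
34488124 = 1×26368925 + 8119199
26368925 = 3×8119199 + 2011328
8119199 = 4×2011328 + 73887
2011328 = 27×73887 + 16379
73887 = 4×16379 + 8371
16379 = 1×8371 + 8008
8371 = 1×8008 + 363
8008 = 22×363 + 22
363 = 16×22 + 11
22 = 2×11 + 0
gcd(26368925, 34488124) = 11.
Back-substituting:
11 = 363 − 16·22
11 = −16·8008 + 353·363
11 = 353·8371 − 369·8008
11 = −369·16379 + 722·8371
11 = 722·73887 − 3257·16379
11 = −3257·2011328 + 88661·73887
11 = 88661·8119199 − 357901·2011328
11 = −357901·26368925 + 1162364·8119199
11 = 1162364·34488124 − 1520265·26368925
So 11 = (1162364)·34488124 + (-1520265)·26368925.

11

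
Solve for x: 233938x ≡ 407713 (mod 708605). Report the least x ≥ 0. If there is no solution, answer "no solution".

First find gcd(233938, 708605):
708605 = 3×233938 + 6791
233938 = 34×6791 + 3044
6791 = 2×3044 + 703
3044 = 4×703 + 232
703 = 3×232 + 7
232 = 33×7 + 1
7 = 7×1 + 0
gcd = 1, so a unique solution mod 708605 exists.
Back-substitute for the Bézout coefficients:
1 = 232 − 33·7
1 = −33·703 + 100·232
1 = 100·3044 − 433·703
1 = −433·6791 + 966·3044
1 = 966·233938 − 33277·6791
1 = −33277·708605 + 100797·233938
So 233938·(100797) ≡ 1 (mod 708605), giving 233938⁻¹ ≡ 100797.
x ≡ 233938⁻¹·407713 ≡ 100797·407713 ≡ 700286 (mod 708605).

700286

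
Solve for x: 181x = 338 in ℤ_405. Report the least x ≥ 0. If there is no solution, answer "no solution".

First find gcd(181, 405):
405 = 2*181 + 43
181 = 4*43 + 9
43 = 4*9 + 7
9 = 1*7 + 2
7 = 3*2 + 1
2 = 2*1 + 0
gcd = 1, so a unique solution mod 405 exists.
Back-substitute for the Bézout coefficients:
1 = 7 − 3·2
1 = −3·9 + 4·7
1 = 4·43 − 19·9
1 = −19·181 + 80·43
1 = 80·405 − 179·181
So 181·(-179) ≡ 1 (mod 405), giving 181⁻¹ ≡ 226.
x ≡ 181⁻¹·338 ≡ 226·338 ≡ 248 (mod 405).

248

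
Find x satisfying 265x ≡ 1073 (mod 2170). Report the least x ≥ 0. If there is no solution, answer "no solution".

no solution

gcd(265, 2170):
2170 = 8*265 + 50
265 = 5*50 + 15
50 = 3*15 + 5
15 = 3*5 + 0
gcd = 5, but 5 ∤ 1073, so the congruence has no solution.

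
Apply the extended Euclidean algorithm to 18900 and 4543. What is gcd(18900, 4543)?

Repeated division:
18900 = 4·4543 + 728
4543 = 6·728 + 175
728 = 4·175 + 28
175 = 6·28 + 7
28 = 4·7 + 0
gcd(18900, 4543) = 7.
Express as a combination:
7 = 175 − 6·28
7 = −6·728 + 25·175
7 = 25·4543 − 156·728
7 = −156·18900 + 649·4543
So 7 = (-156)·18900 + (649)·4543.

7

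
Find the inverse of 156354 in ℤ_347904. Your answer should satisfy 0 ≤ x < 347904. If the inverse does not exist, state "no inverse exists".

no inverse exists

Compute gcd(156354, 347904):
347904 = 2×156354 + 35196
156354 = 4×35196 + 15570
35196 = 2×15570 + 4056
15570 = 3×4056 + 3402
4056 = 1×3402 + 654
3402 = 5×654 + 132
654 = 4×132 + 126
132 = 1×126 + 6
126 = 21×6 + 0
The gcd is 6, not 1, hence no inverse exists.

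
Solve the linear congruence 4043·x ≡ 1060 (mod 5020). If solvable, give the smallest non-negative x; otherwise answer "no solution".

First find gcd(4043, 5020):
5020 = 1·4043 + 977
4043 = 4·977 + 135
977 = 7·135 + 32
135 = 4·32 + 7
32 = 4·7 + 4
7 = 1·4 + 3
4 = 1·3 + 1
3 = 3·1 + 0
gcd = 1, so a unique solution mod 5020 exists.
Back-substitute for the Bézout coefficients:
1 = 4 − 3
1 = −7 + 2·4
1 = 2·32 − 9·7
1 = −9·135 + 38·32
1 = 38·977 − 275·135
1 = −275·4043 + 1138·977
1 = 1138·5020 − 1413·4043
So 4043·(-1413) ≡ 1 (mod 5020), giving 4043⁻¹ ≡ 3607.
x ≡ 4043⁻¹·1060 ≡ 3607·1060 ≡ 3200 (mod 5020).

3200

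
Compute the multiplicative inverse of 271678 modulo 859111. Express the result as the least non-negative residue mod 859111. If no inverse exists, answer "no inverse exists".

Euclidean algorithm on 859111, 271678:
859111 = 3*271678 + 44077
271678 = 6*44077 + 7216
44077 = 6*7216 + 781
7216 = 9*781 + 187
781 = 4*187 + 33
187 = 5*33 + 22
33 = 1*22 + 11
22 = 2*11 + 0
The gcd is 11, not 1, hence no inverse exists.

no inverse exists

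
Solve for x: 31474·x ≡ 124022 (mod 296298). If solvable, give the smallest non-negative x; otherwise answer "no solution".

15716

First find gcd(31474, 296298):
296298 = 9×31474 + 13032
31474 = 2×13032 + 5410
13032 = 2×5410 + 2212
5410 = 2×2212 + 986
2212 = 2×986 + 240
986 = 4×240 + 26
240 = 9×26 + 6
26 = 4×6 + 2
6 = 3×2 + 0
gcd = 2 and 2 | 124022, so solutions exist. Divide through by 2: 15737x ≡ 62011 (mod 148149).
Now find 15737⁻¹ mod 148149:
148149 = 9·15737 + 6516
15737 = 2·6516 + 2705
6516 = 2·2705 + 1106
2705 = 2·1106 + 493
1106 = 2·493 + 120
493 = 4·120 + 13
120 = 9·13 + 3
13 = 4·3 + 1
3 = 3·1 + 0
Back-substitute:
1 = 13 − 4·3
1 = −4·120 + 37·13
1 = 37·493 − 152·120
1 = −152·1106 + 341·493
1 = 341·2705 − 834·1106
1 = −834·6516 + 2009·2705
1 = 2009·15737 − 4852·6516
1 = −4852·148149 + 45677·15737
So 15737⁻¹ ≡ 45677 (mod 148149).
Then x ≡ 45677·62011 ≡ 15716 (mod 148149); the smallest non-negative solution is x = 15716.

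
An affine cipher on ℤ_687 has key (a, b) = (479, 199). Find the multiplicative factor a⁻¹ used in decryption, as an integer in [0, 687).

Run Euclid on (687, 479):
687 = 1·479 + 208
479 = 2·208 + 63
208 = 3·63 + 19
63 = 3·19 + 6
19 = 3·6 + 1
6 = 6·1 + 0
gcd = 1, so the inverse exists. Back-substitute:
1 = 19 − 3·6
1 = −3·63 + 10·19
1 = 10·208 − 33·63
1 = −33·479 + 76·208
1 = 76·687 − 109·479
So 479·(-109) ≡ 1 (mod 687), and -109 ≡ 578 (mod 687).

578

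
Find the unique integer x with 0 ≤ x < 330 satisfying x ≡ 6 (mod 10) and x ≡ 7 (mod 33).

Write x = 6 + 10·k. Then 10·k ≡ 7 − 6 ≡ 1 (mod 33).
Need 10⁻¹ mod 33. Extended Euclid on (33, 10):
33 = 3·10 + 3
10 = 3·3 + 1
3 = 3·1 + 0
Back-substitute:
1 = 10 − 3·3
1 = −3·33 + 10·10
10⁻¹ ≡ 10 (mod 33), so k ≡ 10·1 ≡ 10 (mod 33).
x = 6 + 10·10 = 106.

106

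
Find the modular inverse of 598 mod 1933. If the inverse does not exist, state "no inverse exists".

Extended Euclidean algorithm:
1933 = 3×598 + 139
598 = 4×139 + 42
139 = 3×42 + 13
42 = 3×13 + 3
13 = 4×3 + 1
3 = 3×1 + 0
gcd = 1, so the inverse exists. Back-substitute:
1 = 13 − 4·3
1 = −4·42 + 13·13
1 = 13·139 − 43·42
1 = −43·598 + 185·139
1 = 185·1933 − 598·598
Hence 598⁻¹ ≡ -598 ≡ 1335 (mod 1933).

1335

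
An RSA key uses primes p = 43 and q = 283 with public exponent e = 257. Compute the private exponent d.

φ(n) = (p−1)(q−1) = 42·282 = 11844.
Need d with 257·d ≡ 1 (mod 11844). Apply the extended Euclidean algorithm:
11844 = 46·257 + 22
257 = 11·22 + 15
22 = 1·15 + 7
15 = 2·7 + 1
7 = 7·1 + 0
Back-substitute:
1 = 15 − 2·7
1 = −2·22 + 3·15
1 = 3·257 − 35·22
1 = −35·11844 + 1613·257
So 257·1613 ≡ 1 (mod 11844), hence d = 1613.

1613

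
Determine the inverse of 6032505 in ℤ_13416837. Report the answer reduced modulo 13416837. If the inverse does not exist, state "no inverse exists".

no inverse exists

Euclidean algorithm on 13416837, 6032505:
13416837 = 2*6032505 + 1351827
6032505 = 4*1351827 + 625197
1351827 = 2*625197 + 101433
625197 = 6*101433 + 16599
101433 = 6*16599 + 1839
16599 = 9*1839 + 48
1839 = 38*48 + 15
48 = 3*15 + 3
15 = 5*3 + 0
The gcd is 3, not 1, hence no inverse exists.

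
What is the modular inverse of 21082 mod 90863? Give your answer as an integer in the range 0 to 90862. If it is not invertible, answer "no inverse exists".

62749

Apply the Euclidean algorithm to 90863 and 21082:
90863 = 4×21082 + 6535
21082 = 3×6535 + 1477
6535 = 4×1477 + 627
1477 = 2×627 + 223
627 = 2×223 + 181
223 = 1×181 + 42
181 = 4×42 + 13
42 = 3×13 + 3
13 = 4×3 + 1
3 = 3×1 + 0
The gcd is 1. Working backward:
1 = 13 − 4·3
1 = −4·42 + 13·13
1 = 13·181 − 56·42
1 = −56·223 + 69·181
1 = 69·627 − 194·223
1 = −194·1477 + 457·627
1 = 457·6535 − 2022·1477
1 = −2022·21082 + 6523·6535
1 = 6523·90863 − 28114·21082
Hence 21082⁻¹ ≡ -28114 ≡ 62749 (mod 90863).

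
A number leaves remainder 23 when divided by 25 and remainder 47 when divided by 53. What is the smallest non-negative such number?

948

Write x = 23 + 25·k. Then 25·k ≡ 47 − 23 ≡ 24 (mod 53).
Need 25⁻¹ mod 53. Extended Euclid on (53, 25):
53 = 2·25 + 3
25 = 8·3 + 1
3 = 3·1 + 0
Back-substitute:
1 = 25 − 8·3
1 = −8·53 + 17·25
25⁻¹ ≡ 17 (mod 53), so k ≡ 17·24 ≡ 37 (mod 53).
x = 23 + 25·37 = 948.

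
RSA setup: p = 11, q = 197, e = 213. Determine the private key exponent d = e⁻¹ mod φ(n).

957

φ(n) = (p−1)(q−1) = 10·196 = 1960.
Need d with 213·d ≡ 1 (mod 1960). Apply the extended Euclidean algorithm:
1960 = 9·213 + 43
213 = 4·43 + 41
43 = 1·41 + 2
41 = 20·2 + 1
2 = 2·1 + 0
Back-substitute:
1 = 41 − 20·2
1 = −20·43 + 21·41
1 = 21·213 − 104·43
1 = −104·1960 + 957·213
So 213·957 ≡ 1 (mod 1960), hence d = 957.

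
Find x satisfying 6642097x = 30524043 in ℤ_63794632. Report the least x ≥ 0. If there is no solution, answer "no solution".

3497123

First find gcd(6642097, 63794632):
63794632 = 9·6642097 + 4015759
6642097 = 1·4015759 + 2626338
4015759 = 1·2626338 + 1389421
2626338 = 1·1389421 + 1236917
1389421 = 1·1236917 + 152504
1236917 = 8·152504 + 16885
152504 = 9·16885 + 539
16885 = 31·539 + 176
539 = 3·176 + 11
176 = 16·11 + 0
gcd = 11 and 11 | 30524043, so solutions exist. Divide through by 11: 603827x ≡ 2774913 (mod 5799512).
Now find 603827⁻¹ mod 5799512:
5799512 = 9*603827 + 365069
603827 = 1*365069 + 238758
365069 = 1*238758 + 126311
238758 = 1*126311 + 112447
126311 = 1*112447 + 13864
112447 = 8*13864 + 1535
13864 = 9*1535 + 49
1535 = 31*49 + 16
49 = 3*16 + 1
16 = 16*1 + 0
Back-substitute:
1 = 49 − 3·16
1 = −3·1535 + 94·49
1 = 94·13864 − 849·1535
1 = −849·112447 + 6886·13864
1 = 6886·126311 − 7735·112447
1 = −7735·238758 + 14621·126311
1 = 14621·365069 − 22356·238758
1 = −22356·603827 + 36977·365069
1 = 36977·5799512 − 355149·603827
So 603827·(-355149) ≡ 1 (mod 5799512), i.e. 603827⁻¹ ≡ 5444363.
Then x ≡ 5444363·2774913 ≡ 3497123 (mod 5799512); the smallest non-negative solution is x = 3497123.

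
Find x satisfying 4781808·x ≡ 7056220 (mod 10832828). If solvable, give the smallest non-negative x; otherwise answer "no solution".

1071355

First find gcd(4781808, 10832828):
10832828 = 2×4781808 + 1269212
4781808 = 3×1269212 + 974172
1269212 = 1×974172 + 295040
974172 = 3×295040 + 89052
295040 = 3×89052 + 27884
89052 = 3×27884 + 5400
27884 = 5×5400 + 884
5400 = 6×884 + 96
884 = 9×96 + 20
96 = 4×20 + 16
20 = 1×16 + 4
16 = 4×4 + 0
gcd = 4 and 4 | 7056220, so solutions exist. Divide through by 4: 1195452x ≡ 1764055 (mod 2708207).
Now find 1195452⁻¹ mod 2708207:
2708207 = 2×1195452 + 317303
1195452 = 3×317303 + 243543
317303 = 1×243543 + 73760
243543 = 3×73760 + 22263
73760 = 3×22263 + 6971
22263 = 3×6971 + 1350
6971 = 5×1350 + 221
1350 = 6×221 + 24
221 = 9×24 + 5
24 = 4×5 + 4
5 = 1×4 + 1
4 = 4×1 + 0
Back-substitute:
1 = 5 − 4
1 = −24 + 5·5
1 = 5·221 − 46·24
1 = −46·1350 + 281·221
1 = 281·6971 − 1451·1350
1 = −1451·22263 + 4634·6971
1 = 4634·73760 − 15353·22263
1 = −15353·243543 + 50693·73760
1 = 50693·317303 − 66046·243543
1 = −66046·1195452 + 248831·317303
1 = 248831·2708207 − 563708·1195452
So 1195452·(-563708) ≡ 1 (mod 2708207), i.e. 1195452⁻¹ ≡ 2144499.
Then x ≡ 2144499·1764055 ≡ 1071355 (mod 2708207); the smallest non-negative solution is x = 1071355.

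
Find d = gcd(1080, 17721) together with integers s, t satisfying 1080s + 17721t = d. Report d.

9

Apply Euclid's algorithm to 17721 and 1080:
17721 = 16·1080 + 441
1080 = 2·441 + 198
441 = 2·198 + 45
198 = 4·45 + 18
45 = 2·18 + 9
18 = 2·9 + 0
gcd(1080, 17721) = 9.
Working backward:
9 = 45 − 2·18
9 = −2·198 + 9·45
9 = 9·441 − 20·198
9 = −20·1080 + 49·441
9 = 49·17721 − 804·1080
So 9 = (49)·17721 + (-804)·1080.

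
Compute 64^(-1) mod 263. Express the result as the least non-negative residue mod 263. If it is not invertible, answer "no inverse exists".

37

Extended Euclidean algorithm:
263 = 4×64 + 7
64 = 9×7 + 1
7 = 7×1 + 0
The gcd is 1. Working backward:
1 = 64 − 9·7
1 = −9·263 + 37·64
So 64·37 ≡ 1 (mod 263).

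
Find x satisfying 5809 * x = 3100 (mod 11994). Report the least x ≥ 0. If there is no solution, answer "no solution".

First find gcd(5809, 11994):
11994 = 2*5809 + 376
5809 = 15*376 + 169
376 = 2*169 + 38
169 = 4*38 + 17
38 = 2*17 + 4
17 = 4*4 + 1
4 = 4*1 + 0
gcd = 1, so a unique solution mod 11994 exists.
Back-substitute for the Bézout coefficients:
1 = 17 − 4·4
1 = −4·38 + 9·17
1 = 9·169 − 40·38
1 = −40·376 + 89·169
1 = 89·5809 − 1375·376
1 = −1375·11994 + 2839·5809
So 5809·(2839) ≡ 1 (mod 11994), giving 5809⁻¹ ≡ 2839.
x ≡ 5809⁻¹·3100 ≡ 2839·3100 ≡ 9298 (mod 11994).

9298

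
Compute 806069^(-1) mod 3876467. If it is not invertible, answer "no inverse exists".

3341166

Extended Euclidean algorithm:
3876467 = 4×806069 + 652191
806069 = 1×652191 + 153878
652191 = 4×153878 + 36679
153878 = 4×36679 + 7162
36679 = 5×7162 + 869
7162 = 8×869 + 210
869 = 4×210 + 29
210 = 7×29 + 7
29 = 4×7 + 1
7 = 7×1 + 0
The gcd is 1. Working backward:
1 = 29 − 4·7
1 = −4·210 + 29·29
1 = 29·869 − 120·210
1 = −120·7162 + 989·869
1 = 989·36679 − 5065·7162
1 = −5065·153878 + 21249·36679
1 = 21249·652191 − 90061·153878
1 = −90061·806069 + 111310·652191
1 = 111310·3876467 − 535301·806069
Thus 806069·(-535301) ≡ 1 (mod 3876467); reducing, -535301 mod 3876467 = 3341166.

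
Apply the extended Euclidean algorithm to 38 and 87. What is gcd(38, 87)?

1

Repeated division:
87 = 2×38 + 11
38 = 3×11 + 5
11 = 2×5 + 1
5 = 5×1 + 0
gcd(38, 87) = 1.
Working backward:
1 = 11 − 2·5
1 = −2·38 + 7·11
1 = 7·87 − 16·38
So 1 = (7)·87 + (-16)·38.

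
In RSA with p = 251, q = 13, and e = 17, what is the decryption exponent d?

φ(n) = (p−1)(q−1) = 250·12 = 3000.
Need d with 17·d ≡ 1 (mod 3000). Apply the extended Euclidean algorithm:
3000 = 176*17 + 8
17 = 2*8 + 1
8 = 8*1 + 0
Back-substitute:
1 = 17 − 2·8
1 = −2·3000 + 353·17
So 17·353 ≡ 1 (mod 3000), hence d = 353.

353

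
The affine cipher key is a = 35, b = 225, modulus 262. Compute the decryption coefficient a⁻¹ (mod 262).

15

gcd(262, 35) by repeated division:
262 = 7*35 + 17
35 = 2*17 + 1
17 = 17*1 + 0
Since gcd(35, 262) = 1, back-substitute to write 1 as a combination:
1 = 35 − 2·17
1 = −2·262 + 15·35
So 35·15 ≡ 1 (mod 262).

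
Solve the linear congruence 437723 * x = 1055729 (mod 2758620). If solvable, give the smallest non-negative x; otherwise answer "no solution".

First find gcd(437723, 2758620):
2758620 = 6*437723 + 132282
437723 = 3*132282 + 40877
132282 = 3*40877 + 9651
40877 = 4*9651 + 2273
9651 = 4*2273 + 559
2273 = 4*559 + 37
559 = 15*37 + 4
37 = 9*4 + 1
4 = 4*1 + 0
gcd = 1, so a unique solution mod 2758620 exists.
Back-substitute for the Bézout coefficients:
1 = 37 − 9·4
1 = −9·559 + 136·37
1 = 136·2273 − 553·559
1 = −553·9651 + 2348·2273
1 = 2348·40877 − 9945·9651
1 = −9945·132282 + 32183·40877
1 = 32183·437723 − 106494·132282
1 = −106494·2758620 + 671147·437723
So 437723·(671147) ≡ 1 (mod 2758620), giving 437723⁻¹ ≡ 671147.
x ≡ 437723⁻¹·1055729 ≡ 671147·1055729 ≡ 562783 (mod 2758620).

562783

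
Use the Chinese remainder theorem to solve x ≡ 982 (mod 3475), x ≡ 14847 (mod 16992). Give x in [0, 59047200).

14967807

Write x = 982 + 3475·k. Then 3475·k ≡ 14847 − 982 ≡ 13865 (mod 16992).
Need 3475⁻¹ mod 16992. Extended Euclid on (16992, 3475):
16992 = 4·3475 + 3092
3475 = 1·3092 + 383
3092 = 8·383 + 28
383 = 13·28 + 19
28 = 1·19 + 9
19 = 2·9 + 1
9 = 9·1 + 0
Back-substitute:
1 = 19 − 2·9
1 = −2·28 + 3·19
1 = 3·383 − 41·28
1 = −41·3092 + 331·383
1 = 331·3475 − 372·3092
1 = −372·16992 + 1819·3475
3475⁻¹ ≡ 1819 (mod 16992), so k ≡ 1819·13865 ≡ 4307 (mod 16992).
x = 982 + 3475·4307 = 14967807.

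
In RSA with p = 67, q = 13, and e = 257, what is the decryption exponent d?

φ(n) = (p−1)(q−1) = 66·12 = 792.
Need d with 257·d ≡ 1 (mod 792). Apply the extended Euclidean algorithm:
792 = 3×257 + 21
257 = 12×21 + 5
21 = 4×5 + 1
5 = 5×1 + 0
Back-substitute:
1 = 21 − 4·5
1 = −4·257 + 49·21
1 = 49·792 − 151·257
So 257·(-151) ≡ 1 (mod 792), hence d ≡ -151 ≡ 641 (mod 792).

641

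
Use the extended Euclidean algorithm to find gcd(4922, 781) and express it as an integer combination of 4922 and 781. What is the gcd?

Euclidean algorithm:
4922 = 6×781 + 236
781 = 3×236 + 73
236 = 3×73 + 17
73 = 4×17 + 5
17 = 3×5 + 2
5 = 2×2 + 1
2 = 2×1 + 0
gcd(4922, 781) = 1.
Working backward:
1 = 5 − 2·2
1 = −2·17 + 7·5
1 = 7·73 − 30·17
1 = −30·236 + 97·73
1 = 97·781 − 321·236
1 = −321·4922 + 2023·781
So 1 = (-321)·4922 + (2023)·781.

1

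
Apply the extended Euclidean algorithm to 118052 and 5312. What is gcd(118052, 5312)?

4

Repeated division:
118052 = 22*5312 + 1188
5312 = 4*1188 + 560
1188 = 2*560 + 68
560 = 8*68 + 16
68 = 4*16 + 4
16 = 4*4 + 0
gcd(118052, 5312) = 4.
Express as a combination:
4 = 68 − 4·16
4 = −4·560 + 33·68
4 = 33·1188 − 70·560
4 = −70·5312 + 313·1188
4 = 313·118052 − 6956·5312
So 4 = (313)·118052 + (-6956)·5312.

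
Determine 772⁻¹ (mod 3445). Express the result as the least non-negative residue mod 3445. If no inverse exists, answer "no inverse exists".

2673

gcd(3445, 772) by repeated division:
3445 = 4·772 + 357
772 = 2·357 + 58
357 = 6·58 + 9
58 = 6·9 + 4
9 = 2·4 + 1
4 = 4·1 + 0
The gcd is 1. Working backward:
1 = 9 − 2·4
1 = −2·58 + 13·9
1 = 13·357 − 80·58
1 = −80·772 + 173·357
1 = 173·3445 − 772·772
So 772·(-772) ≡ 1 (mod 3445), and -772 ≡ 2673 (mod 3445).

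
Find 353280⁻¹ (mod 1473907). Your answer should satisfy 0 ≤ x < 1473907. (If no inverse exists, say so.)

201081

gcd(1473907, 353280) by repeated division:
1473907 = 4*353280 + 60787
353280 = 5*60787 + 49345
60787 = 1*49345 + 11442
49345 = 4*11442 + 3577
11442 = 3*3577 + 711
3577 = 5*711 + 22
711 = 32*22 + 7
22 = 3*7 + 1
7 = 7*1 + 0
gcd = 1, so the inverse exists. Back-substitute:
1 = 22 − 3·7
1 = −3·711 + 97·22
1 = 97·3577 − 488·711
1 = −488·11442 + 1561·3577
1 = 1561·49345 − 6732·11442
1 = −6732·60787 + 8293·49345
1 = 8293·353280 − 48197·60787
1 = −48197·1473907 + 201081·353280
So 353280·201081 ≡ 1 (mod 1473907).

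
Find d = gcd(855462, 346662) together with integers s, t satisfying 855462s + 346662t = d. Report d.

Apply Euclid's algorithm to 855462 and 346662:
855462 = 2*346662 + 162138
346662 = 2*162138 + 22386
162138 = 7*22386 + 5436
22386 = 4*5436 + 642
5436 = 8*642 + 300
642 = 2*300 + 42
300 = 7*42 + 6
42 = 7*6 + 0
gcd(855462, 346662) = 6.
Back-substituting:
6 = 300 − 7·42
6 = −7·642 + 15·300
6 = 15·5436 − 127·642
6 = −127·22386 + 523·5436
6 = 523·162138 − 3788·22386
6 = −3788·346662 + 8099·162138
6 = 8099·855462 − 19986·346662
So 6 = (8099)·855462 + (-19986)·346662.

6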